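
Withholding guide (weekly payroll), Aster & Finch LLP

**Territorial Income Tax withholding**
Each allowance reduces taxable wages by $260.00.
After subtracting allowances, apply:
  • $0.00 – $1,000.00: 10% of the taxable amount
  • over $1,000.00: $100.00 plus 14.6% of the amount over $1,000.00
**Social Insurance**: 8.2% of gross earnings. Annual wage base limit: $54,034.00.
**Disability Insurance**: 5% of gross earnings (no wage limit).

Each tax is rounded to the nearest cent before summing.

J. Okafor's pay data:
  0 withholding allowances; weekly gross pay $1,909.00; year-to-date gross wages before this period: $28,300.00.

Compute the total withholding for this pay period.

$484.70

Territorial Income Tax: taxable = $1,909.00
  $100.00 + 14.6% × ($1,909.00 − $1,000.00) = $100.00 + 14.6% × $909.00 = $232.71
Social Insurance: 8.2% × $1,909.00 = $156.54
Disability Insurance: 5% × $1,909.00 = $95.45
Total: $232.71 + $156.54 + $95.45 = $484.70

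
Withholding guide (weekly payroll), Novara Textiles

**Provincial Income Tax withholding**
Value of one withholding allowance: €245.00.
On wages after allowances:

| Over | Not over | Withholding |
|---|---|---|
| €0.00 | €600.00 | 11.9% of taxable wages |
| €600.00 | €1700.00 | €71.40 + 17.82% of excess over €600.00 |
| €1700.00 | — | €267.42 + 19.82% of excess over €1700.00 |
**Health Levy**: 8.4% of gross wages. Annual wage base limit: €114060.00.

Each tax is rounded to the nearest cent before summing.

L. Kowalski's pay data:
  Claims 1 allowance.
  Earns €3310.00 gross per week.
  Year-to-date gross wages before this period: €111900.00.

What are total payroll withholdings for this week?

Provincial Income Tax: taxable = €3310.00 − 1×€245.00 = €3065.00
  €267.42 + 19.82% × (€3065.00 − €1700.00) = €267.42 + 19.82% × €1365.00 = €537.96
Health Levy: cap €114060.00 − YTD €111900.00 = €2160.00 subject; 8.4% × €2160.00 = €181.44
Total: €537.96 + €181.44 = €719.40

€719.40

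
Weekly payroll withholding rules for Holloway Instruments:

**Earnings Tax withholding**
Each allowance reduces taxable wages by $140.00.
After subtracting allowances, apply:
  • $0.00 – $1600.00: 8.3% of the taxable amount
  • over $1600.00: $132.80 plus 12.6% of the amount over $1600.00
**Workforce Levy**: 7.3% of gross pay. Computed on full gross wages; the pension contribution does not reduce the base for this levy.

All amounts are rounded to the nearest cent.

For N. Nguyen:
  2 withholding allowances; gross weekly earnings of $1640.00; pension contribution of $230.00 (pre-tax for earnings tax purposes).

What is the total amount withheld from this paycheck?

$213.51

Earnings Tax: taxable = $1640.00 − $230.00 − 2×$140.00 = $1130.00
  8.3% × $1130.00 = $93.79
Workforce Levy: 7.3% × $1640.00 = $119.72
Total: $93.79 + $119.72 = $213.51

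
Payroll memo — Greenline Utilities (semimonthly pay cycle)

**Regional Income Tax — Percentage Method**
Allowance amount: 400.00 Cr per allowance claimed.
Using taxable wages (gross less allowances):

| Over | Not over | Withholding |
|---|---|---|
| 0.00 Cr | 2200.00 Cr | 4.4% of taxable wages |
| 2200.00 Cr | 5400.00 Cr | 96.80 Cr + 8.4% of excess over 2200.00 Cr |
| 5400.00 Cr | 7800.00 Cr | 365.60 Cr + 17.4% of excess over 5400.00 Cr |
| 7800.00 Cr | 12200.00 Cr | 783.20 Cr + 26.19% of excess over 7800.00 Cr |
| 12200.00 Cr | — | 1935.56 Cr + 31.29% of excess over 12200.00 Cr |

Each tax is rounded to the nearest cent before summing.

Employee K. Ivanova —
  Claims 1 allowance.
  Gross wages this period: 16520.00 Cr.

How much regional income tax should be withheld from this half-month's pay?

3162.13 Cr

Regional Income Tax: taxable = 16520.00 Cr − 1×400.00 Cr = 16120.00 Cr
  1935.56 Cr + 31.29% × (16120.00 Cr − 12200.00 Cr) = 1935.56 Cr + 31.29% × 3920.00 Cr = 3162.13 Cr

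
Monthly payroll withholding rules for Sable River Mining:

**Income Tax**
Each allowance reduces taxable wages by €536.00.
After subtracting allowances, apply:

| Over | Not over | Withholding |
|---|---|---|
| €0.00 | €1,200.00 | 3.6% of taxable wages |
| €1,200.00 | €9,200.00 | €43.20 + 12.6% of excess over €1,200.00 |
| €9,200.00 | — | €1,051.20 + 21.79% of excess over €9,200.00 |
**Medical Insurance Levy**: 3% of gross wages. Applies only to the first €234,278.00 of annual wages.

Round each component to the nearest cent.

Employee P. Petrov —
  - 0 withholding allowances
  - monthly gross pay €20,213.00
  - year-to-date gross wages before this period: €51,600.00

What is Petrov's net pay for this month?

Income Tax: taxable = €20,213.00
  €1,051.20 + 21.79% × (€20,213.00 − €9,200.00) = €1,051.20 + 21.79% × €11,013.00 = €3,450.93
Medical Insurance Levy: 3% × €20,213.00 = €606.39
Total withheld: €3,450.93 + €606.39 = €4,057.32
Net pay: €20,213.00 − €4,057.32 = €16,155.68

€16,155.68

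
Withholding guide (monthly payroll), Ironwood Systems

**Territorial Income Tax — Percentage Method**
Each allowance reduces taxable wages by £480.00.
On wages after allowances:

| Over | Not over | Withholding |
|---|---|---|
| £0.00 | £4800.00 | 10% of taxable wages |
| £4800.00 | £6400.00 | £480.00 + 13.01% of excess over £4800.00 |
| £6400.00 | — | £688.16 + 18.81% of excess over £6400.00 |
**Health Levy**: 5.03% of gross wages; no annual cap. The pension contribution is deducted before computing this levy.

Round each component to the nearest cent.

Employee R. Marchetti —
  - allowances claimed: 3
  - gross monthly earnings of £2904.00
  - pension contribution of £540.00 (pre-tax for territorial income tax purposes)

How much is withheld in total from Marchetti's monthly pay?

Territorial Income Tax: taxable = £2904.00 − £540.00 − 3×£480.00 = £924.00
  10% × £924.00 = £92.40
Health Levy: 5.03% × £2364.00 = £118.91
Total: £92.40 + £118.91 = £211.31

£211.31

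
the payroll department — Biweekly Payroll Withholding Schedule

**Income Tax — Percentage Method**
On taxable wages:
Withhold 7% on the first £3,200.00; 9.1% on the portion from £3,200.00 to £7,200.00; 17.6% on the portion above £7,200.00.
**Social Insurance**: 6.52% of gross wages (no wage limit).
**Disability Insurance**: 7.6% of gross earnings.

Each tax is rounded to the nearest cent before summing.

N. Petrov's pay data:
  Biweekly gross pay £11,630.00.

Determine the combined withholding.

Income Tax: taxable = £11,630.00
  £588.00 + 17.6% × (£11,630.00 − £7,200.00) = £588.00 + 17.6% × £4,430.00 = £1,367.68
Social Insurance: 6.52% × £11,630.00 = £758.28
Disability Insurance: 7.6% × £11,630.00 = £883.88
Total: £1,367.68 + £758.28 + £883.88 = £3,009.84

£3,009.84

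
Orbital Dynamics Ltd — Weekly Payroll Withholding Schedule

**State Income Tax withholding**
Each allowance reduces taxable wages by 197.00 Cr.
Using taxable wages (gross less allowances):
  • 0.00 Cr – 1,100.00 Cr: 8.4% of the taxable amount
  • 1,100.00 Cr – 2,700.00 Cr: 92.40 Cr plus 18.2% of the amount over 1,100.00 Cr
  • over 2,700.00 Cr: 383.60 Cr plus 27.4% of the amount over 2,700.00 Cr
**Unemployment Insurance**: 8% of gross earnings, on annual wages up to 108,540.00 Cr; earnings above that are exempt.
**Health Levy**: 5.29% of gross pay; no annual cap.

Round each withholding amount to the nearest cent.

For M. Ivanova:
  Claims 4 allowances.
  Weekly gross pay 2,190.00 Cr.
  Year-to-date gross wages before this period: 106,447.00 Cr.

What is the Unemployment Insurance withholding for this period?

Unemployment Insurance: cap 108,540.00 Cr − YTD 106,447.00 Cr = 2,093.00 Cr subject; 8% × 2,093.00 Cr = 167.44 Cr

167.44 Cr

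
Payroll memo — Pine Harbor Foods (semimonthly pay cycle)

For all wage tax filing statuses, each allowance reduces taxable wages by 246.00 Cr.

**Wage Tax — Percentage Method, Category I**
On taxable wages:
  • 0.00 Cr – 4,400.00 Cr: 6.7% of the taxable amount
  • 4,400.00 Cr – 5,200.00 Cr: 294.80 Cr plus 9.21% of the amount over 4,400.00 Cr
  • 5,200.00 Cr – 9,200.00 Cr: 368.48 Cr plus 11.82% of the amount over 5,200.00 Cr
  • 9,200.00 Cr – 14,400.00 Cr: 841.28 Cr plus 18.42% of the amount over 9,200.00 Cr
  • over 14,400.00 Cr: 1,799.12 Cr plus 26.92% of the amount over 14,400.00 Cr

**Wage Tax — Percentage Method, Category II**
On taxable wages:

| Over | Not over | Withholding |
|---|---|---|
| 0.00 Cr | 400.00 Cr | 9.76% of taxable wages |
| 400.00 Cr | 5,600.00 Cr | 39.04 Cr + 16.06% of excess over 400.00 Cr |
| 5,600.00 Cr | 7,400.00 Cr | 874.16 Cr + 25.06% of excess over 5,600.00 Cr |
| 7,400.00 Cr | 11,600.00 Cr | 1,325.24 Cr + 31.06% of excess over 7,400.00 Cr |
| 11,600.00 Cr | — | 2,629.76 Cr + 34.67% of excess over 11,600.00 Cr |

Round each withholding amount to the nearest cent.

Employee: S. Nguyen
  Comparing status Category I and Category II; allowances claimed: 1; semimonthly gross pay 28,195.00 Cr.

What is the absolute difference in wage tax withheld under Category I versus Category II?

2,851.45 Cr

Wage Tax (Category I): taxable = 28,195.00 Cr − 1×246.00 Cr = 27,949.00 Cr
  1,799.12 Cr + 26.92% × (27,949.00 Cr − 14,400.00 Cr) = 1,799.12 Cr + 26.92% × 13,549.00 Cr = 5,446.51 Cr
Wage Tax (Category II): taxable = 28,195.00 Cr − 1×246.00 Cr = 27,949.00 Cr
  2,629.76 Cr + 34.67% × (27,949.00 Cr − 11,600.00 Cr) = 2,629.76 Cr + 34.67% × 16,349.00 Cr = 8,297.96 Cr
Difference: |5,446.51 Cr − 8,297.96 Cr| = 2,851.45 Cr (higher under Category II)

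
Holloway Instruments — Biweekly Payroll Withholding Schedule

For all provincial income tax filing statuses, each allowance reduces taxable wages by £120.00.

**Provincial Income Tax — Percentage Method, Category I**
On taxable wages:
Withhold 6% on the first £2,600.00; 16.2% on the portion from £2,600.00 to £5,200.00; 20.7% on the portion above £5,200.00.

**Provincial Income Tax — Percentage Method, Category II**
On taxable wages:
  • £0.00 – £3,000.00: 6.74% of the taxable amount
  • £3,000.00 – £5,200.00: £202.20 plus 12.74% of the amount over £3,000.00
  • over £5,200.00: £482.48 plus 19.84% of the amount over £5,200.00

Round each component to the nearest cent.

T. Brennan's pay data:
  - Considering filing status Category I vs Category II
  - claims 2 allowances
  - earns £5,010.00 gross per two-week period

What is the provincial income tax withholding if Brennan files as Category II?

Provincial Income Tax (Category II): taxable = £5,010.00 − 2×£120.00 = £4,770.00
  £202.20 + 12.74% × (£4,770.00 − £3,000.00) = £202.20 + 12.74% × £1,770.00 = £427.70

£427.70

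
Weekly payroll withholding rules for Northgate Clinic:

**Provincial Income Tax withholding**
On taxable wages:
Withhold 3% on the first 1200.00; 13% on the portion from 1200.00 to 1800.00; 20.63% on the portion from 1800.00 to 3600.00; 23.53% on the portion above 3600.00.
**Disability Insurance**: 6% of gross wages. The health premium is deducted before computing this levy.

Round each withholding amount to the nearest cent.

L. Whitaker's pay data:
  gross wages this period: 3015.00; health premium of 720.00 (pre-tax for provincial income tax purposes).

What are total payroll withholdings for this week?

Provincial Income Tax: taxable = 3015.00 − 720.00 = 2295.00
  114.00 + 20.63% × (2295.00 − 1800.00) = 114.00 + 20.63% × 495.00 = 216.12
Disability Insurance: 6% × 2295.00 = 137.70
Total: 216.12 + 137.70 = 353.82

353.82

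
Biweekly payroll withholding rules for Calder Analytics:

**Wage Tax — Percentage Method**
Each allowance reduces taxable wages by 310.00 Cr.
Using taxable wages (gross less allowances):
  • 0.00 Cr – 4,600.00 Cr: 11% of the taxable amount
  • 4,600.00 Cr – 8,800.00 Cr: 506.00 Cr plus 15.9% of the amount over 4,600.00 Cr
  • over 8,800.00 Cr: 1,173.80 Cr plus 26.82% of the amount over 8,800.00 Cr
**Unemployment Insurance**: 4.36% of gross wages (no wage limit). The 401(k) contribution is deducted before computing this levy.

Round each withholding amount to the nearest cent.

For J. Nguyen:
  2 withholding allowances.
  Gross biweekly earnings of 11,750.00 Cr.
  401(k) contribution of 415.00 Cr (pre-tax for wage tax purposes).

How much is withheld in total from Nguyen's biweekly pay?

Wage Tax: taxable = 11,750.00 Cr − 415.00 Cr − 2×310.00 Cr = 10,715.00 Cr
  1,173.80 Cr + 26.82% × (10,715.00 Cr − 8,800.00 Cr) = 1,173.80 Cr + 26.82% × 1,915.00 Cr = 1,687.40 Cr
Unemployment Insurance: 4.36% × 11,335.00 Cr = 494.21 Cr
Total: 1,687.40 Cr + 494.21 Cr = 2,181.61 Cr

2,181.61 Cr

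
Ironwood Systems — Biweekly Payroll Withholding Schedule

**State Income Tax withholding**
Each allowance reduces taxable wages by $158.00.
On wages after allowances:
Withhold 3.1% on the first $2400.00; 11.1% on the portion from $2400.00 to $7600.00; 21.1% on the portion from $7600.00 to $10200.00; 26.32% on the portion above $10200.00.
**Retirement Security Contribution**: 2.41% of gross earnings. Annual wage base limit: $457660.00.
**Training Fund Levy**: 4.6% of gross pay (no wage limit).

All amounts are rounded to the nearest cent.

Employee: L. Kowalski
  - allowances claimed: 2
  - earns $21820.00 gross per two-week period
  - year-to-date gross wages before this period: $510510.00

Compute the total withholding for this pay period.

State Income Tax: taxable = $21820.00 − 2×$158.00 = $21504.00
  $1200.20 + 26.32% × ($21504.00 − $10200.00) = $1200.20 + 26.32% × $11304.00 = $4175.41
Retirement Security Contribution: YTD $510510.00 ≥ cap $457660.00 → $0.00
Training Fund Levy: 4.6% × $21820.00 = $1003.72
Total: $4175.41 + $0.00 + $1003.72 = $5179.13

$5179.13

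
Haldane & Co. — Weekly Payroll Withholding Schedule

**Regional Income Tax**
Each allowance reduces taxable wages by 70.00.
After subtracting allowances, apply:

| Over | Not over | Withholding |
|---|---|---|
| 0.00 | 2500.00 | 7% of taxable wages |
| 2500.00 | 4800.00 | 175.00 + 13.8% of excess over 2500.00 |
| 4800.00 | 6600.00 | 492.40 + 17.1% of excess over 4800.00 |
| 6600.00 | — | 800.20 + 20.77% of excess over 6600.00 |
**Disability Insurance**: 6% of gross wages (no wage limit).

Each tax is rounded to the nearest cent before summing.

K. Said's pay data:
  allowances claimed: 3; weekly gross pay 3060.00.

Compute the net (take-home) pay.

Regional Income Tax: taxable = 3060.00 − 3×70.00 = 2850.00
  175.00 + 13.8% × (2850.00 − 2500.00) = 175.00 + 13.8% × 350.00 = 223.30
Disability Insurance: 6% × 3060.00 = 183.60
Total withheld: 223.30 + 183.60 = 406.90
Net pay: 3060.00 − 406.90 = 2653.10

2653.10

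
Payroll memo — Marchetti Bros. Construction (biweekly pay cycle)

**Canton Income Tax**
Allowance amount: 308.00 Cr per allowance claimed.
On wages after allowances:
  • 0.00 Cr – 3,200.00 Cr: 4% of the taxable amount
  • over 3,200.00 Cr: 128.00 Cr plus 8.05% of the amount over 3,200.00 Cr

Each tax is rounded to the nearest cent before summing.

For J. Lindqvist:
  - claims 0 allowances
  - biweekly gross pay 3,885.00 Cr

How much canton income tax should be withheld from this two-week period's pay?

Canton Income Tax: taxable = 3,885.00 Cr
  128.00 Cr + 8.05% × (3,885.00 Cr − 3,200.00 Cr) = 128.00 Cr + 8.05% × 685.00 Cr = 183.14 Cr

183.14 Cr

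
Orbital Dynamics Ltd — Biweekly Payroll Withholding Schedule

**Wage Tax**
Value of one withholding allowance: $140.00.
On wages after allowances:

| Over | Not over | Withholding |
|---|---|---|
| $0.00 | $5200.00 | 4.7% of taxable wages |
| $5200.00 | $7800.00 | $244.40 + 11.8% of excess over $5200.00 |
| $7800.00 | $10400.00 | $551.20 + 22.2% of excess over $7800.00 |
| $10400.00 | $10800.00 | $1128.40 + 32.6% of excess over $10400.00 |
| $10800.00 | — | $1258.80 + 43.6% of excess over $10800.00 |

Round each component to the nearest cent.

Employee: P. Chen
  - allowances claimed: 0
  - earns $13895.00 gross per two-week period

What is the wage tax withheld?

$2608.22

Wage Tax: taxable = $13895.00
  $1258.80 + 43.6% × ($13895.00 − $10800.00) = $1258.80 + 43.6% × $3095.00 = $2608.22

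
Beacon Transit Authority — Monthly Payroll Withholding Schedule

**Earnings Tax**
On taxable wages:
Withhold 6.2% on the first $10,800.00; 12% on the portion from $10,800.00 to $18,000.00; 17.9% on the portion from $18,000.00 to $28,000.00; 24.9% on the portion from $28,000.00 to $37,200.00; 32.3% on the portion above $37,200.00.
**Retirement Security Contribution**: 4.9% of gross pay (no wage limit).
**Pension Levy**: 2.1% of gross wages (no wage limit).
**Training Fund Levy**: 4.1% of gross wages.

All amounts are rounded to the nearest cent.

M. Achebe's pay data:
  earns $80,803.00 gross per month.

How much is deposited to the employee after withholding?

Earnings Tax: taxable = $80,803.00
  $5,614.40 + 32.3% × ($80,803.00 − $37,200.00) = $5,614.40 + 32.3% × $43,603.00 = $19,698.17
Retirement Security Contribution: 4.9% × $80,803.00 = $3,959.35
Pension Levy: 2.1% × $80,803.00 = $1,696.86
Training Fund Levy: 4.1% × $80,803.00 = $3,312.92
Total withheld: $19,698.17 + $3,959.35 + $1,696.86 + $3,312.92 = $28,667.30
Net pay: $80,803.00 − $28,667.30 = $52,135.70

$52,135.70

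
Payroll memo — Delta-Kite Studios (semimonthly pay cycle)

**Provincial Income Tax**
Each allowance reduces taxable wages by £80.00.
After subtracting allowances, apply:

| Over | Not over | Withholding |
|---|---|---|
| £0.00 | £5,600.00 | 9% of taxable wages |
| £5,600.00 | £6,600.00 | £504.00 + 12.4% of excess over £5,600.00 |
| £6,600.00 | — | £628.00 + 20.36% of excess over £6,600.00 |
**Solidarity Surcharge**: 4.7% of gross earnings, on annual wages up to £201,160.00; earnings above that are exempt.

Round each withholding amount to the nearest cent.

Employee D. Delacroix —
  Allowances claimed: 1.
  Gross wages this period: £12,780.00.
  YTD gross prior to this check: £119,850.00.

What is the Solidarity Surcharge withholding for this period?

Solidarity Surcharge: 4.7% × £12,780.00 = £600.66

£600.66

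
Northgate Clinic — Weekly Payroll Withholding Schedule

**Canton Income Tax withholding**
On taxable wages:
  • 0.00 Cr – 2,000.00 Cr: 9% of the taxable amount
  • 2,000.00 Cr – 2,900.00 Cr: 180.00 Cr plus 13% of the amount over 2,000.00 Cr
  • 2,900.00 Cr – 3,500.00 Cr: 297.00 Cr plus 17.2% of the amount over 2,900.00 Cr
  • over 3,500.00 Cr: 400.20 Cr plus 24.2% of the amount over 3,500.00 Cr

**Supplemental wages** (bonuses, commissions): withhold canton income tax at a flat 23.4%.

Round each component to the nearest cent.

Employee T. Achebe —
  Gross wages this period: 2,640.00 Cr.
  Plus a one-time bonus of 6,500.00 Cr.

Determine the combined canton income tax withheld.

1,784.20 Cr

Canton Income Tax: taxable = 2,640.00 Cr
  180.00 Cr + 13% × (2,640.00 Cr − 2,000.00 Cr) = 180.00 Cr + 13% × 640.00 Cr = 263.20 Cr
Supplemental (23.4% flat on bonus): 23.4% × 6,500.00 Cr = 1,521.00 Cr
Total canton income tax: 263.20 Cr + 1,521.00 Cr = 1,784.20 Cr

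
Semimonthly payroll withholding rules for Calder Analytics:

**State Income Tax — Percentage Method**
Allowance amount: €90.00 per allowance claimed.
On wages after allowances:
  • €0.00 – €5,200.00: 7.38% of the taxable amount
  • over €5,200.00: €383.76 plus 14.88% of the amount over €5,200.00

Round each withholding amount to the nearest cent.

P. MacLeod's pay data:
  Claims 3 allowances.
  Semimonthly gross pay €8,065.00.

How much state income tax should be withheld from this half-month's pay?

State Income Tax: taxable = €8,065.00 − 3×€90.00 = €7,795.00
  €383.76 + 14.88% × (€7,795.00 − €5,200.00) = €383.76 + 14.88% × €2,595.00 = €769.90

€769.90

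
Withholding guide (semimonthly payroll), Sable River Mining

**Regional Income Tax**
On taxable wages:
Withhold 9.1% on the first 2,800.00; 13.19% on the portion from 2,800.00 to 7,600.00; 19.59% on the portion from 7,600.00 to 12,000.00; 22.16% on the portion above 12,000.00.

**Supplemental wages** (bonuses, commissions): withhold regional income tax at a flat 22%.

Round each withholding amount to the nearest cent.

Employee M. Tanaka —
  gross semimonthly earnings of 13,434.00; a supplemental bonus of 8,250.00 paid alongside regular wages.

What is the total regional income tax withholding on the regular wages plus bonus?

Regional Income Tax: taxable = 13,434.00
  1,749.88 + 22.16% × (13,434.00 − 12,000.00) = 1,749.88 + 22.16% × 1,434.00 = 2,067.65
Supplemental (22% flat on bonus): 22% × 8,250.00 = 1,815.00
Total regional income tax: 2,067.65 + 1,815.00 = 3,882.65

3,882.65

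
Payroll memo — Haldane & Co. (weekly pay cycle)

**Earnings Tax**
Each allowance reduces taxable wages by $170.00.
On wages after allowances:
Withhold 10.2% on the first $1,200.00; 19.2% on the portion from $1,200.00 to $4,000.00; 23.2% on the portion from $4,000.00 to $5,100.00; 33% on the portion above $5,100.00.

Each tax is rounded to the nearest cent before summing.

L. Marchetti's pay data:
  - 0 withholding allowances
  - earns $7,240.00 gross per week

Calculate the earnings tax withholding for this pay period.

$1,621.40

Earnings Tax: taxable = $7,240.00
  $915.20 + 33% × ($7,240.00 − $5,100.00) = $915.20 + 33% × $2,140.00 = $1,621.40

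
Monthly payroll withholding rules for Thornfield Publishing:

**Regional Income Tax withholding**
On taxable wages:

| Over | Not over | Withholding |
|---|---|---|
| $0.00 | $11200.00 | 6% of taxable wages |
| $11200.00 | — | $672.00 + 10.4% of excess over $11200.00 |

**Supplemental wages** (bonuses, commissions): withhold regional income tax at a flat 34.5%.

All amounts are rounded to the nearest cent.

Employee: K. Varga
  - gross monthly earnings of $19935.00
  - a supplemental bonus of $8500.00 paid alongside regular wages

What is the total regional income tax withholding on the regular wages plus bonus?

$4512.94

Regional Income Tax: taxable = $19935.00
  $672.00 + 10.4% × ($19935.00 − $11200.00) = $672.00 + 10.4% × $8735.00 = $1580.44
Supplemental (34.5% flat on bonus): 34.5% × $8500.00 = $2932.50
Total regional income tax: $1580.44 + $2932.50 = $4512.94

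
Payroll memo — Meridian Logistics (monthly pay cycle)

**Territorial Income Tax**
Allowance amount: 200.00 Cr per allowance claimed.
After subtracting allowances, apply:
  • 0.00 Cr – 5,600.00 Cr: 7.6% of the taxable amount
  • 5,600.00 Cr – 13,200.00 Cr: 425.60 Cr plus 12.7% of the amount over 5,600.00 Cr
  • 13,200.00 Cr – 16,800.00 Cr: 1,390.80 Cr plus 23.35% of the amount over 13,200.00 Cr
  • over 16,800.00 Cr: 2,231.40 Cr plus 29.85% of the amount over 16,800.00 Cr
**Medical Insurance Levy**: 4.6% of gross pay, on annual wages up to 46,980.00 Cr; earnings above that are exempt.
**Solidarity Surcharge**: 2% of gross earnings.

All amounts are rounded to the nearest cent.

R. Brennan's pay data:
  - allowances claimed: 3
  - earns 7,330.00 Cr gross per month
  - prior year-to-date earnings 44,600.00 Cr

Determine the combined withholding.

825.19 Cr

Territorial Income Tax: taxable = 7,330.00 Cr − 3×200.00 Cr = 6,730.00 Cr
  425.60 Cr + 12.7% × (6,730.00 Cr − 5,600.00 Cr) = 425.60 Cr + 12.7% × 1,130.00 Cr = 569.11 Cr
Medical Insurance Levy: cap 46,980.00 Cr − YTD 44,600.00 Cr = 2,380.00 Cr subject; 4.6% × 2,380.00 Cr = 109.48 Cr
Solidarity Surcharge: 2% × 7,330.00 Cr = 146.60 Cr
Total: 569.11 Cr + 109.48 Cr + 146.60 Cr = 825.19 Cr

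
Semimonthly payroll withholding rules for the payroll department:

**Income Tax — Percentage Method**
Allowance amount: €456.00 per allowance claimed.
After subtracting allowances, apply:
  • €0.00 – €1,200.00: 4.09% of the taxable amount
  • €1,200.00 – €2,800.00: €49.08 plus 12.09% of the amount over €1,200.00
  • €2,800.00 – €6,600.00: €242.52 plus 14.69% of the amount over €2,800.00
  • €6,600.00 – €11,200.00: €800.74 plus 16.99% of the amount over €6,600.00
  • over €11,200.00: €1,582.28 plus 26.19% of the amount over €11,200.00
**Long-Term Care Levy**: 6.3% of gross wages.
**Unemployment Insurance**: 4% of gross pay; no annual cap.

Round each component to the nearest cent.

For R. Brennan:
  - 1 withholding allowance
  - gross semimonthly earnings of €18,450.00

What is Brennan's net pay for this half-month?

€13,188.02

Income Tax: taxable = €18,450.00 − 1×€456.00 = €17,994.00
  €1,582.28 + 26.19% × (€17,994.00 − €11,200.00) = €1,582.28 + 26.19% × €6,794.00 = €3,361.63
Long-Term Care Levy: 6.3% × €18,450.00 = €1,162.35
Unemployment Insurance: 4% × €18,450.00 = €738.00
Total withheld: €3,361.63 + €1,162.35 + €738.00 = €5,261.98
Net pay: €18,450.00 − €5,261.98 = €13,188.02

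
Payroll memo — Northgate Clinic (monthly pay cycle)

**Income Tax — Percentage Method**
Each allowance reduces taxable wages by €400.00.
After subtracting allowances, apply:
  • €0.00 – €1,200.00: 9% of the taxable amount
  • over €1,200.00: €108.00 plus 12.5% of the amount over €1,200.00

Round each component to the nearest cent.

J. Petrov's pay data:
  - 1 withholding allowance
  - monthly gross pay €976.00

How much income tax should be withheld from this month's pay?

€51.84

Income Tax: taxable = €976.00 − 1×€400.00 = €576.00
  9% × €576.00 = €51.84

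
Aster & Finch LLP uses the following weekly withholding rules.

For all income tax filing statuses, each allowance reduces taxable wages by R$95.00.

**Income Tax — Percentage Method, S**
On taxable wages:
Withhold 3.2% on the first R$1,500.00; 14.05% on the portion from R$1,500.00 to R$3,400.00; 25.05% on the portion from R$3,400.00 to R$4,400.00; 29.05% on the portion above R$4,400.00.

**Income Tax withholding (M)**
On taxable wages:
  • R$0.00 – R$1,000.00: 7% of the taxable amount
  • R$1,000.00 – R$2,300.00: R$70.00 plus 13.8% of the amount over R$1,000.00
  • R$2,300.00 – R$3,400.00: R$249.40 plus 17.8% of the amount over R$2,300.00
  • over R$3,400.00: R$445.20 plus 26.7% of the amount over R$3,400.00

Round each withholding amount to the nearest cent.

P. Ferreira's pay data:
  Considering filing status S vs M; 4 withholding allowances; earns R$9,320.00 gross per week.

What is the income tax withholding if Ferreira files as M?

R$1,924.38

Income Tax (M): taxable = R$9,320.00 − 4×R$95.00 = R$8,940.00
  R$445.20 + 26.7% × (R$8,940.00 − R$3,400.00) = R$445.20 + 26.7% × R$5,540.00 = R$1,924.38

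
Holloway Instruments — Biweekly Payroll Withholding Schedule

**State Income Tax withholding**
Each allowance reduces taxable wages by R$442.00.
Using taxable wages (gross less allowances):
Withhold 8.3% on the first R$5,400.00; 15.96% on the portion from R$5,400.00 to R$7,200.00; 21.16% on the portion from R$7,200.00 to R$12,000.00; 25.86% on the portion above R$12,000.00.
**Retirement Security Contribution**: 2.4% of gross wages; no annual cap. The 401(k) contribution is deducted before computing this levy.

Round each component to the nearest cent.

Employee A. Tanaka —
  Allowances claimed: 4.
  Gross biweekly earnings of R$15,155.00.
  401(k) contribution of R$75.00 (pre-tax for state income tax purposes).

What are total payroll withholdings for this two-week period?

State Income Tax: taxable = R$15,155.00 − R$75.00 − 4×R$442.00 = R$13,312.00
  R$1,751.16 + 25.86% × (R$13,312.00 − R$12,000.00) = R$1,751.16 + 25.86% × R$1,312.00 = R$2,090.44
Retirement Security Contribution: 2.4% × R$15,080.00 = R$361.92
Total: R$2,090.44 + R$361.92 = R$2,452.36

R$2,452.36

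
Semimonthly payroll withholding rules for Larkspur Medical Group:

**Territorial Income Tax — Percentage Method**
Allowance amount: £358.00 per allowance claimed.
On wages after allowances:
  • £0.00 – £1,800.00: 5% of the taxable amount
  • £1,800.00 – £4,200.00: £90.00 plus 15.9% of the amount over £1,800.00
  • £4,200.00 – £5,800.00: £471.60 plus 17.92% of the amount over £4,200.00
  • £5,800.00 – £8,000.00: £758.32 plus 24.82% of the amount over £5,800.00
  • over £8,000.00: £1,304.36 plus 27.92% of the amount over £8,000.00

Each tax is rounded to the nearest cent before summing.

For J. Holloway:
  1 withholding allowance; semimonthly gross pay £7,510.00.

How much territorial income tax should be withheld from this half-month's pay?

£1,093.89

Territorial Income Tax: taxable = £7,510.00 − 1×£358.00 = £7,152.00
  £758.32 + 24.82% × (£7,152.00 − £5,800.00) = £758.32 + 24.82% × £1,352.00 = £1,093.89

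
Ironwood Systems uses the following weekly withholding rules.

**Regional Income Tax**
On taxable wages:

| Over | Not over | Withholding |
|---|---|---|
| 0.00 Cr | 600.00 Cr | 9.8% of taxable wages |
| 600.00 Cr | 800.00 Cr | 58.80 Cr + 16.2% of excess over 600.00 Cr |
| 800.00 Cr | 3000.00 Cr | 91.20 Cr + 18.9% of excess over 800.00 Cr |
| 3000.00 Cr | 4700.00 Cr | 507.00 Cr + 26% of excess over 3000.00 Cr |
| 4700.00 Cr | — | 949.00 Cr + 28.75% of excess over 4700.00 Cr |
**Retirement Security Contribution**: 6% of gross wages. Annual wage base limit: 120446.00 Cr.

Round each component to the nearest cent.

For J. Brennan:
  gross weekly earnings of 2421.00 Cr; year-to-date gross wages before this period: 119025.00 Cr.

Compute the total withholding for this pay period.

482.83 Cr

Regional Income Tax: taxable = 2421.00 Cr
  91.20 Cr + 18.9% × (2421.00 Cr − 800.00 Cr) = 91.20 Cr + 18.9% × 1621.00 Cr = 397.57 Cr
Retirement Security Contribution: cap 120446.00 Cr − YTD 119025.00 Cr = 1421.00 Cr subject; 6% × 1421.00 Cr = 85.26 Cr
Total: 397.57 Cr + 85.26 Cr = 482.83 Cr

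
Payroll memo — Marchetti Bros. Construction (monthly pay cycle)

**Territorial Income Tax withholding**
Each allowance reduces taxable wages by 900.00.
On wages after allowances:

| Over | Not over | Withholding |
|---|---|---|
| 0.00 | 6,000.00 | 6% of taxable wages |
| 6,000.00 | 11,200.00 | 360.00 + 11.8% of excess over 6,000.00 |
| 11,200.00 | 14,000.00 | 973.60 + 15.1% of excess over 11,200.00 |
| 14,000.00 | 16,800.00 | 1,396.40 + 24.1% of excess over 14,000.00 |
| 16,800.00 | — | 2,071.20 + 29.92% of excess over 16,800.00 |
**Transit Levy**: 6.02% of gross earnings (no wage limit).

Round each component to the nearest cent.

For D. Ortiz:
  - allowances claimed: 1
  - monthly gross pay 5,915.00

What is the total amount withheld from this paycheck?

656.98

Territorial Income Tax: taxable = 5,915.00 − 1×900.00 = 5,015.00
  6% × 5,015.00 = 300.90
Transit Levy: 6.02% × 5,915.00 = 356.08
Total: 300.90 + 356.08 = 656.98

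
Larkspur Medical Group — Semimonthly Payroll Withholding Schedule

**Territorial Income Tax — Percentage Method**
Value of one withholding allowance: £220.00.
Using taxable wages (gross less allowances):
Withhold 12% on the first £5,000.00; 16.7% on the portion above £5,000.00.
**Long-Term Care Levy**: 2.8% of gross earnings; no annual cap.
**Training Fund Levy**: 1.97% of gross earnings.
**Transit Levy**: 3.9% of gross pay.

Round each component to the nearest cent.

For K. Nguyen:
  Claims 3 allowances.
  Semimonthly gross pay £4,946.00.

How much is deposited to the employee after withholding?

Territorial Income Tax: taxable = £4,946.00 − 3×£220.00 = £4,286.00
  12% × £4,286.00 = £514.32
Long-Term Care Levy: 2.8% × £4,946.00 = £138.49
Training Fund Levy: 1.97% × £4,946.00 = £97.44
Transit Levy: 3.9% × £4,946.00 = £192.89
Total withheld: £514.32 + £138.49 + £97.44 + £192.89 = £943.14
Net pay: £4,946.00 − £943.14 = £4,002.86

£4,002.86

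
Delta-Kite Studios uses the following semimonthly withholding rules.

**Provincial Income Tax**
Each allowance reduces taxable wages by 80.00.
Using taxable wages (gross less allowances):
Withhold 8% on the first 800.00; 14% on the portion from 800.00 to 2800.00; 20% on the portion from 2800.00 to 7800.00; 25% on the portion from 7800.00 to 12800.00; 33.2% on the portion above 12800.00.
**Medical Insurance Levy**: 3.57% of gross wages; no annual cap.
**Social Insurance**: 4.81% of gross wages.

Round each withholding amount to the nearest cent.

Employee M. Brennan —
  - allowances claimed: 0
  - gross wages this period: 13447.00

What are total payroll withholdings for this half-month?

3935.66

Provincial Income Tax: taxable = 13447.00
  2594.00 + 33.2% × (13447.00 − 12800.00) = 2594.00 + 33.2% × 647.00 = 2808.80
Medical Insurance Levy: 3.57% × 13447.00 = 480.06
Social Insurance: 4.81% × 13447.00 = 646.80
Total: 2808.80 + 480.06 + 646.80 = 3935.66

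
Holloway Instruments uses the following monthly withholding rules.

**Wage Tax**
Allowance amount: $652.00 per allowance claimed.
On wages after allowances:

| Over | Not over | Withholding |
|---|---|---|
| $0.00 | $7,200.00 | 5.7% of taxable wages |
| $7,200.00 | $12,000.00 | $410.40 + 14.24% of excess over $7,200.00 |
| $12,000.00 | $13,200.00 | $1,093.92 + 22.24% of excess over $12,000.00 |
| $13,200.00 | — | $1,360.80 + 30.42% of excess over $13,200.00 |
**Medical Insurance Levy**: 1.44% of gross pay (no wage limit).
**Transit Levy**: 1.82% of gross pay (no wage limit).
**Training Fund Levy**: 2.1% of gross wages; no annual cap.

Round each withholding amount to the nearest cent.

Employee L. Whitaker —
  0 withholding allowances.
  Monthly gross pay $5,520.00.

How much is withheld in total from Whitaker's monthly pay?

$610.51

Wage Tax: taxable = $5,520.00
  5.7% × $5,520.00 = $314.64
Medical Insurance Levy: 1.44% × $5,520.00 = $79.49
Transit Levy: 1.82% × $5,520.00 = $100.46
Training Fund Levy: 2.1% × $5,520.00 = $115.92
Total: $314.64 + $79.49 + $100.46 + $115.92 = $610.51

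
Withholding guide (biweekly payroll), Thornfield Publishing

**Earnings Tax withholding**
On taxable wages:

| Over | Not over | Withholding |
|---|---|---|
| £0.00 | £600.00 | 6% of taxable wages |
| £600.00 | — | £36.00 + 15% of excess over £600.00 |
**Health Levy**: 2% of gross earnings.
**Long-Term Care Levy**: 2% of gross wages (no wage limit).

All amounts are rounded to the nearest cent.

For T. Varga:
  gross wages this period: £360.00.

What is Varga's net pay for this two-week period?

£324.00

Earnings Tax: taxable = £360.00
  6% × £360.00 = £21.60
Health Levy: 2% × £360.00 = £7.20
Long-Term Care Levy: 2% × £360.00 = £7.20
Total withheld: £21.60 + £7.20 + £7.20 = £36.00
Net pay: £360.00 − £36.00 = £324.00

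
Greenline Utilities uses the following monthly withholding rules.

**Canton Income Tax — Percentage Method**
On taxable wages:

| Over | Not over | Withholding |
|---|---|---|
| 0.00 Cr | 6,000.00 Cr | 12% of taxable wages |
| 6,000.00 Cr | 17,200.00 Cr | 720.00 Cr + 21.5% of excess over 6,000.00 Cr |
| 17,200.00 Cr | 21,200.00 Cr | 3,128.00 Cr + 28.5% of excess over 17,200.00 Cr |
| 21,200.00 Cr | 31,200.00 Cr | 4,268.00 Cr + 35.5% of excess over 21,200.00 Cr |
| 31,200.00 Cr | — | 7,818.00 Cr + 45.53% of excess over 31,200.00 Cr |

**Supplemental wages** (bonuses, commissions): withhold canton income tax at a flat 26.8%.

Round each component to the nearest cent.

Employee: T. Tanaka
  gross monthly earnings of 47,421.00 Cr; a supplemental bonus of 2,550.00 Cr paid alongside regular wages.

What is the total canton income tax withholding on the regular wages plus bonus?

15,886.82 Cr

Canton Income Tax: taxable = 47,421.00 Cr
  7,818.00 Cr + 45.53% × (47,421.00 Cr − 31,200.00 Cr) = 7,818.00 Cr + 45.53% × 16,221.00 Cr = 15,203.42 Cr
Supplemental (26.8% flat on bonus): 26.8% × 2,550.00 Cr = 683.40 Cr
Total canton income tax: 15,203.42 Cr + 683.40 Cr = 15,886.82 Cr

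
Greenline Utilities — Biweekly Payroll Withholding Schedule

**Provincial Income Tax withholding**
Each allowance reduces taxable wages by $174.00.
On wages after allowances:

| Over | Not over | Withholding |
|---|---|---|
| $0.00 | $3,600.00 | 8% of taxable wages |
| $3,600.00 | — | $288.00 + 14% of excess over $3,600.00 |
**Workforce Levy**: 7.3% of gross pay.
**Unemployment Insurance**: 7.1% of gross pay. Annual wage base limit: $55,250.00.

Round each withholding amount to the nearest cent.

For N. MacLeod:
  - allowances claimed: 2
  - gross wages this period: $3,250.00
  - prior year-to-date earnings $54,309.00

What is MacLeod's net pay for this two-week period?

$2,713.78

Provincial Income Tax: taxable = $3,250.00 − 2×$174.00 = $2,902.00
  8% × $2,902.00 = $232.16
Workforce Levy: 7.3% × $3,250.00 = $237.25
Unemployment Insurance: cap $55,250.00 − YTD $54,309.00 = $941.00 subject; 7.1% × $941.00 = $66.81
Total withheld: $232.16 + $237.25 + $66.81 = $536.22
Net pay: $3,250.00 − $536.22 = $2,713.78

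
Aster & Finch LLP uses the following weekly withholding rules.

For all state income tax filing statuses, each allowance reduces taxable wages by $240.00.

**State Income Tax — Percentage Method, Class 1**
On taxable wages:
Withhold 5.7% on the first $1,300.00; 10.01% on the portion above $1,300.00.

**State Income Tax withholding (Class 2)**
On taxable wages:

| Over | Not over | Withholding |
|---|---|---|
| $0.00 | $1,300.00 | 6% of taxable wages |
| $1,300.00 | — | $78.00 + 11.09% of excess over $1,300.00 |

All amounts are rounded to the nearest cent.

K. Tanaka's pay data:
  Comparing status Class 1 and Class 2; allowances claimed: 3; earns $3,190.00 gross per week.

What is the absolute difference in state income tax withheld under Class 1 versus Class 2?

$16.53

State Income Tax (Class 1): taxable = $3,190.00 − 3×$240.00 = $2,470.00
  $74.10 + 10.01% × ($2,470.00 − $1,300.00) = $74.10 + 10.01% × $1,170.00 = $191.22
State Income Tax (Class 2): taxable = $3,190.00 − 3×$240.00 = $2,470.00
  $78.00 + 11.09% × ($2,470.00 − $1,300.00) = $78.00 + 11.09% × $1,170.00 = $207.75
Difference: |$191.22 − $207.75| = $16.53 (higher under Class 2)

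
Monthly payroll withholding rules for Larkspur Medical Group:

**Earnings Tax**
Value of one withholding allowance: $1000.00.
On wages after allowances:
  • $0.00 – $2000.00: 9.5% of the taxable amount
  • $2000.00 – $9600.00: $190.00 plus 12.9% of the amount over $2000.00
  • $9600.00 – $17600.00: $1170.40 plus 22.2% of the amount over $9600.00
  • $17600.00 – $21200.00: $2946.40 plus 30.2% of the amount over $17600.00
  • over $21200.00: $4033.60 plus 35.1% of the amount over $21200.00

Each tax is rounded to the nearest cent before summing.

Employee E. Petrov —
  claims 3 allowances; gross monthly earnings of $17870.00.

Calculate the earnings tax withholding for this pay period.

$2340.34

Earnings Tax: taxable = $17870.00 − 3×$1000.00 = $14870.00
  $1170.40 + 22.2% × ($14870.00 − $9600.00) = $1170.40 + 22.2% × $5270.00 = $2340.34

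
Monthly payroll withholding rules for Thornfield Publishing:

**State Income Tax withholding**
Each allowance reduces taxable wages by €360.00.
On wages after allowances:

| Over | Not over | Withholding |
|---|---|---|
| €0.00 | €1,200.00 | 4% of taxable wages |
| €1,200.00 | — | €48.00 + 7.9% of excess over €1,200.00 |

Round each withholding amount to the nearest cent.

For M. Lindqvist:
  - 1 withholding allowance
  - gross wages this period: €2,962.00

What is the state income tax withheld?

State Income Tax: taxable = €2,962.00 − 1×€360.00 = €2,602.00
  €48.00 + 7.9% × (€2,602.00 − €1,200.00) = €48.00 + 7.9% × €1,402.00 = €158.76

€158.76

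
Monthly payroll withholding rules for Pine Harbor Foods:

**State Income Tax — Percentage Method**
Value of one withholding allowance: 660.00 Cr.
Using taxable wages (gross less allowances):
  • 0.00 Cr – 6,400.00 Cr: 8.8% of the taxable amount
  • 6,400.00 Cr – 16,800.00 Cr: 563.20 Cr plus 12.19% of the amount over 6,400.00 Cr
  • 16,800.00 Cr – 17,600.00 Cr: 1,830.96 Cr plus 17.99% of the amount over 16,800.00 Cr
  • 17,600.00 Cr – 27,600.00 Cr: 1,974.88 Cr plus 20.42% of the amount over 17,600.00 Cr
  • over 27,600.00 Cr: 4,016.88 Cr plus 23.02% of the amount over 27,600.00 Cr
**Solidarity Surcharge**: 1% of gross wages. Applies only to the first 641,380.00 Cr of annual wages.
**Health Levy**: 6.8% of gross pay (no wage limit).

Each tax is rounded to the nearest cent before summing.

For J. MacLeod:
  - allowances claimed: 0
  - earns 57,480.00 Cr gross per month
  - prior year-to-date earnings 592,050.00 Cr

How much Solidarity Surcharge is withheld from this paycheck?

493.30 Cr

Solidarity Surcharge: cap 641,380.00 Cr − YTD 592,050.00 Cr = 49,330.00 Cr subject; 1% × 49,330.00 Cr = 493.30 Cr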